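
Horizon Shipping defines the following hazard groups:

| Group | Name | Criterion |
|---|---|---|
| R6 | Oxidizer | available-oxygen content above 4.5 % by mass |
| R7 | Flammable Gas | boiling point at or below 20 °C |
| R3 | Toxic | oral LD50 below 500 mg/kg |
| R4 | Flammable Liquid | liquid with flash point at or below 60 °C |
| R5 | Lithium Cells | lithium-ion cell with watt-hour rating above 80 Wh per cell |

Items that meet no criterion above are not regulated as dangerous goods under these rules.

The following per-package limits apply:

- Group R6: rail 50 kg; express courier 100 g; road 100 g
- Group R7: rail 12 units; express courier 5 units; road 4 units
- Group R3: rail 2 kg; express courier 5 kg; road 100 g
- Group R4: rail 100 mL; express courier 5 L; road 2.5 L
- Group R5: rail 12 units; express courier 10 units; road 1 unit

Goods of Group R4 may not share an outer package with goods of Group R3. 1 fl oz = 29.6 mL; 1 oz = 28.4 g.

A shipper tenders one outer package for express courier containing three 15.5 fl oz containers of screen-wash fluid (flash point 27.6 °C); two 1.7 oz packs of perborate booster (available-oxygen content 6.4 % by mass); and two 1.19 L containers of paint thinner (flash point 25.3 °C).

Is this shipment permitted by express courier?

Yes

Screen-wash fluid: flash point 27.6 °C ≤ 60 °C → Group R4 (Flammable Liquid).
Perborate booster: available-oxygen content 6.4 % by mass > 4.5 % by mass → Group R6 (Oxidizer).
Flash point 25.3 °C meets the Group R4 criterion (Flammable Liquid), so the paint thinner is Group R4.
Total Group R4: (three 15.5 fl oz containers = 1376.4 mL) + (two 1.19 L containers = 2.38 L) = 3756.4 mL.
3756.4 mL is within the express courier limit of 5 L for Group R4.
Group R6 quantity: two 1.7 oz packs = 96.56 g.
That is within the Group R6 express courier limit of 100 g.
The segregation rule (Group R4 with Group R3) does not apply to Group R4 with Group R6.
Every hazard group is within its express courier limit and no segregation rule is violated.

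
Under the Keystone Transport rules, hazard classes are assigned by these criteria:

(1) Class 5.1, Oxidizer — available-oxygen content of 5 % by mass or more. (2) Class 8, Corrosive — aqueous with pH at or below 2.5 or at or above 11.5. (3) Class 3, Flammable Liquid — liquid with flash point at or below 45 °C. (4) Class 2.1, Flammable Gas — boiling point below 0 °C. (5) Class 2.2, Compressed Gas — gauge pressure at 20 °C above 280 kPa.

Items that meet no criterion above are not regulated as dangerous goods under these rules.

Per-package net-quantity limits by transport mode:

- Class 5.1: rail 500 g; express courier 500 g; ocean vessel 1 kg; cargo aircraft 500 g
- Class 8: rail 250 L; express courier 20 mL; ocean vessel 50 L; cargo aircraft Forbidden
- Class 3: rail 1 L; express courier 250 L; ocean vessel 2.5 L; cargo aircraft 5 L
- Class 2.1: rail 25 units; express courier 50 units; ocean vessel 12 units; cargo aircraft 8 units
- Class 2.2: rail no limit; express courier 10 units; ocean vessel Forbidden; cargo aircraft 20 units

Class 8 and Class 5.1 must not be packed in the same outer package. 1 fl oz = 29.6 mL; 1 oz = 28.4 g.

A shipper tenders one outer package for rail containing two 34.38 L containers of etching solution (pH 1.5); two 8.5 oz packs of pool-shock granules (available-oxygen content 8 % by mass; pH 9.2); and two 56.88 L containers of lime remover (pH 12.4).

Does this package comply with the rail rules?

No

The etching solution has pH 1.5, which is ≤ 2.5, so it is Class 8 (Corrosive).
Pool-shock granules: available-oxygen content 8 % by mass ≥ 5 % by mass → Class 5.1 (Oxidizer).
The lime remover has pH 12.4, which is ≥ 11.5, so it is Class 8 (Corrosive).
Class 8 net quantity: (two 34.38 L containers = 68.76 L) + (two 56.88 L containers = 113.76 L) = 182.52 L.
That is within the Class 8 rail limit of 250 L.
Class 5.1 quantity: two 8.5 oz packs = 482.8 g.
482.8 g is within the rail limit of 500 g for Class 5.1.
Class 8 and Class 5.1 may not share an outer package.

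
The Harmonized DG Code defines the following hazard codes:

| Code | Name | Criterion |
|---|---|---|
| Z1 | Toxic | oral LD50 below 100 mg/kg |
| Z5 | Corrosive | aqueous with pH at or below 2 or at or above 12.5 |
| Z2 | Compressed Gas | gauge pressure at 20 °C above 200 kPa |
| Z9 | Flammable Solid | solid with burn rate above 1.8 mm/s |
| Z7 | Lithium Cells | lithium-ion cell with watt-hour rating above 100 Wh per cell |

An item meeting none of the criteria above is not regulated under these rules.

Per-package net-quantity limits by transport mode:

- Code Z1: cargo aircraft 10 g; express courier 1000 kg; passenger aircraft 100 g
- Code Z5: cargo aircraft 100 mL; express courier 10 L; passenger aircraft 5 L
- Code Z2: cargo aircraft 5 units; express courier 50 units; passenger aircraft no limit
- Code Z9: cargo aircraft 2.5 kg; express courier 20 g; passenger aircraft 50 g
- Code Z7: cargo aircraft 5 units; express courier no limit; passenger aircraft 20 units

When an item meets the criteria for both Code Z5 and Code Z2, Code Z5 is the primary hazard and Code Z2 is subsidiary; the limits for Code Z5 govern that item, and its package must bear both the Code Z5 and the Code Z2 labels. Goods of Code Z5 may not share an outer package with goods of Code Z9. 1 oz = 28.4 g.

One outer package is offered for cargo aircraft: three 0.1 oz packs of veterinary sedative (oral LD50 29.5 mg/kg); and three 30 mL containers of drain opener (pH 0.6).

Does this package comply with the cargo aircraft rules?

Yes

Oral LD50 29.5 mg/kg meets the Code Z1 criterion (Toxic), so the veterinary sedative is Code Z1.
pH 0.6 meets the Code Z5 criterion (Corrosive), so the drain opener is Code Z5.
Code Z5 quantity: three 30 mL containers = 90 mL.
90 mL ≤ 100 mL (cargo aircraft limit, Code Z5) — within limit.
Code Z1 quantity: three 0.1 oz packs = 8.52 g.
8.52 g ≤ 10 g (cargo aircraft limit, Code Z1) — within limit.
The segregation rule (Code Z5 with Code Z9) does not apply to Code Z5 with Code Z1.
Every hazard code is within its cargo aircraft limit and no segregation rule is violated.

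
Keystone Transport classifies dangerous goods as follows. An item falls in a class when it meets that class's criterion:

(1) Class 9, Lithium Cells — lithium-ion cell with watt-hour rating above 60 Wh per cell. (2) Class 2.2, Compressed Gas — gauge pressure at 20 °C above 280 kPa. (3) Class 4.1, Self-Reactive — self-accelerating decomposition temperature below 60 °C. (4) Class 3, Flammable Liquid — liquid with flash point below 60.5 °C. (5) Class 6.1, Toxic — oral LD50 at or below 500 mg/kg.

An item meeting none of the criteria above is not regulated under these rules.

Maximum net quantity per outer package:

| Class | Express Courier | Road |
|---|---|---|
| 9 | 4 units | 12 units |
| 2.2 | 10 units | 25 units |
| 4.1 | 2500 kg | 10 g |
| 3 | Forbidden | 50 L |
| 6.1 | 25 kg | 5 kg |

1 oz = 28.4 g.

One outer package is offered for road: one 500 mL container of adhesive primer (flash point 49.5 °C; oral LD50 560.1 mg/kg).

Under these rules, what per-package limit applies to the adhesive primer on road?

50 L

With flash point 49.5 °C (< 60.5 °C), the adhesive primer falls in Class 3.
The road limit for Class 3 is 50 L.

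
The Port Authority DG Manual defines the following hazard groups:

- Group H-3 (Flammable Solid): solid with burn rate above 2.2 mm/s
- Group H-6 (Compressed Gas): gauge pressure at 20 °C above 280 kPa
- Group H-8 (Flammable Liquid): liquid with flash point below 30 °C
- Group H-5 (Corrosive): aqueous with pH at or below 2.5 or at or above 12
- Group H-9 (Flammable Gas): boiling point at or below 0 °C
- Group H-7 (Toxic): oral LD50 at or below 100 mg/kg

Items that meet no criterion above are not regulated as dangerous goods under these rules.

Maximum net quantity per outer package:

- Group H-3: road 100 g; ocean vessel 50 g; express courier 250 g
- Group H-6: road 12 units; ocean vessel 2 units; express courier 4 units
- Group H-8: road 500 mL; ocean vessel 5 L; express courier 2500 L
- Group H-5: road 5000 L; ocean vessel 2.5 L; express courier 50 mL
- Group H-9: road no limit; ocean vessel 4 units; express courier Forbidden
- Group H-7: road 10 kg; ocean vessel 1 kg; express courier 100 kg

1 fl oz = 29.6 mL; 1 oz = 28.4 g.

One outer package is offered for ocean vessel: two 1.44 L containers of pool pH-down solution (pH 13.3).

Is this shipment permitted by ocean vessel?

No

With pH 13.3 (≥ 12), the pool pH-down solution falls in Group H-5.
Group H-5 quantity: two 1.44 L containers = 2.88 L.
2.88 L exceeds the ocean vessel limit of 2.5 L for Group H-5.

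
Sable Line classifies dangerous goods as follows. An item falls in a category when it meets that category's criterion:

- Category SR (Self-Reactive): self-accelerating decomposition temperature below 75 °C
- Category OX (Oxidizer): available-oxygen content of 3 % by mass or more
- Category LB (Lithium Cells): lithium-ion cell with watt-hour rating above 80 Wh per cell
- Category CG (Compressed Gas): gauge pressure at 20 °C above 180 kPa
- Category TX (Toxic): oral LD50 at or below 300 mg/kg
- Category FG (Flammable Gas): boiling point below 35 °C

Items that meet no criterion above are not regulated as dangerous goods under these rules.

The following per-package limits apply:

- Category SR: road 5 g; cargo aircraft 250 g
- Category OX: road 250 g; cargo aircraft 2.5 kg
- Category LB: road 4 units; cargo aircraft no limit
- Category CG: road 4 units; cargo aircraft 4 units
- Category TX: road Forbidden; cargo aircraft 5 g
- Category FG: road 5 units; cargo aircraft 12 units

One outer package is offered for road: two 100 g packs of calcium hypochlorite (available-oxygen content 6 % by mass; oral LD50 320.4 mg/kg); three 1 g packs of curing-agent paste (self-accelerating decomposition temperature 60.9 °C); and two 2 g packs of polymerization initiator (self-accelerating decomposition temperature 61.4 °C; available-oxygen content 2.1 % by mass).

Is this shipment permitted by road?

No

Calcium hypochlorite: available-oxygen content 6 % by mass ≥ 3 % by mass → Category OX (Oxidizer).
The curing-agent paste has self-accelerating decomposition temperature 60.9 °C, which is < 75 °C, so it is Category SR (Self-Reactive).
Polymerization initiator: self-accelerating decomposition temperature 61.4 °C < 75 °C → Category SR (Self-Reactive).
Category SR net quantity: (three 1 g packs = 3 g) + (two 2 g packs = 4 g) = 7 g.
7 g > 5 g (road limit, Category SR) — over the limit.
Category OX quantity: two 100 g packs = 200 g.
200 g is within the road limit of 250 g for Category OX.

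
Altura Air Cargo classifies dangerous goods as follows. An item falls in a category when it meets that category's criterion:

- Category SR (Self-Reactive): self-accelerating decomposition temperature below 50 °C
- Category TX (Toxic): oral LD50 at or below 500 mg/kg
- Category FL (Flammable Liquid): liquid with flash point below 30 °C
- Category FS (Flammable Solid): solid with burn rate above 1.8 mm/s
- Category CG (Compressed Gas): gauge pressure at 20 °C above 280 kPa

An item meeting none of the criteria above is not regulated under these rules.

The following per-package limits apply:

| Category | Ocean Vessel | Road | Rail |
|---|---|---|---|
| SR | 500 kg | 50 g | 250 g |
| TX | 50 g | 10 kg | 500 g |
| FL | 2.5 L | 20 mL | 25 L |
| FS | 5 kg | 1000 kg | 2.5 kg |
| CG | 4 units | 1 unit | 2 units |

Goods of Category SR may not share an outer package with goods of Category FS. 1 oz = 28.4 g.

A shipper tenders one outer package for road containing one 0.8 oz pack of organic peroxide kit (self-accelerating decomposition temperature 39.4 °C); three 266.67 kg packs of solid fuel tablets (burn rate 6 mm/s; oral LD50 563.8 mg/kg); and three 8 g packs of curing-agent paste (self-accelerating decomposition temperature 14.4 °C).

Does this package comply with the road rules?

No

The organic peroxide kit has self-accelerating decomposition temperature 39.4 °C, which is < 50 °C, so it is Category SR (Self-Reactive).
The solid fuel tablets have burn rate 6 mm/s, which is > 1.8 mm/s, so they are Category FS (Flammable Solid).
Self-accelerating decomposition temperature 14.4 °C meets the Category SR criterion (Self-Reactive), so the curing-agent paste is Category SR.
Total Category SR: (one 0.8 oz pack = 22.72 g) + (three 8 g packs = 24 g) = 46.72 g.
46.72 g ≤ 50 g (road limit, Category SR) — within limit.
Category FS quantity: three 266.67 kg packs = 800.01 kg.
800.01 kg is within the road limit of 1000 kg for Category FS.
Category SR and Category FS may not share an outer package.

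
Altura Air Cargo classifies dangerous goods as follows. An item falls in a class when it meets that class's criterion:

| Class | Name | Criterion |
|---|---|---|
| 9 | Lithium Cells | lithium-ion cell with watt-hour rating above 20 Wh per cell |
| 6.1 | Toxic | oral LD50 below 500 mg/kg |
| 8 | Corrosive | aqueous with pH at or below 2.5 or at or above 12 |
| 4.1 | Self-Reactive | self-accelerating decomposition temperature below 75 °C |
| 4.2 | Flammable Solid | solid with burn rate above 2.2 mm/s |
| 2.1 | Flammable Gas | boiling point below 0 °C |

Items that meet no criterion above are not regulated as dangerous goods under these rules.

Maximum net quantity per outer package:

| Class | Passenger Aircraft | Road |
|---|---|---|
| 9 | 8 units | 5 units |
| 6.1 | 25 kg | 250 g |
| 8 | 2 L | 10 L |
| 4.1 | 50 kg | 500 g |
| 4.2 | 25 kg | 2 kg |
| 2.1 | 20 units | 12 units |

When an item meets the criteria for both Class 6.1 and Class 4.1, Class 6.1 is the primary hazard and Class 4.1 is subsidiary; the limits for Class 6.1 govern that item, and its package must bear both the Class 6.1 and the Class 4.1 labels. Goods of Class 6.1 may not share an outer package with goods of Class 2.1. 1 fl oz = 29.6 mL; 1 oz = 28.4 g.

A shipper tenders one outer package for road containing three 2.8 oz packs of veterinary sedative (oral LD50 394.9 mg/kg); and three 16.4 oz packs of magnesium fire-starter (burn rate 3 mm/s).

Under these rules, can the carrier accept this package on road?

Yes

The veterinary sedative has oral LD50 394.9 mg/kg, which is < 500 mg/kg, so it is Class 6.1 (Toxic).
The magnesium fire-starter has burn rate 3 mm/s, which is > 2.2 mm/s, so it is Class 4.2 (Flammable Solid).
Class 6.1 quantity: three 2.8 oz packs = 238.56 g.
238.56 g ≤ 250 g (road limit, Class 6.1) — within limit.
Class 4.2 quantity: three 16.4 oz packs = 1397.28 g.
1397.28 g ≤ 2 kg (road limit, Class 4.2) — within limit.
The segregation rule (Class 6.1 with Class 2.1) does not apply to Class 6.1 with Class 4.2.
Every hazard class is within its road limit and no segregation rule is violated.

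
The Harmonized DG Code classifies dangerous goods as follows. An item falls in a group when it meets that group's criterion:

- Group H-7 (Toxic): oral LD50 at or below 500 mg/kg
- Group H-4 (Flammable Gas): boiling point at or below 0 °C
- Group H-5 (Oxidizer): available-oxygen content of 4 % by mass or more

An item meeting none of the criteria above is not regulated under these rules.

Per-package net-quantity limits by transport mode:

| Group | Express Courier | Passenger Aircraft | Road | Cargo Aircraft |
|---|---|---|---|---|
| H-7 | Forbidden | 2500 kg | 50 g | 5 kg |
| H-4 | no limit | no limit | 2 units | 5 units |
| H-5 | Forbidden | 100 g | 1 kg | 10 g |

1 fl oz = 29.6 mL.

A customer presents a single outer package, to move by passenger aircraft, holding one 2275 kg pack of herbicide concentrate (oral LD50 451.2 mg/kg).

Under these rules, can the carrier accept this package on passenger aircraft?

With oral LD50 451.2 mg/kg (≤ 500 mg/kg), the herbicide concentrate falls in Group H-7.
Group H-7 quantity: 2275 kg.
2275 kg ≤ 2500 kg (passenger aircraft limit, Group H-7) — within limit.

Yes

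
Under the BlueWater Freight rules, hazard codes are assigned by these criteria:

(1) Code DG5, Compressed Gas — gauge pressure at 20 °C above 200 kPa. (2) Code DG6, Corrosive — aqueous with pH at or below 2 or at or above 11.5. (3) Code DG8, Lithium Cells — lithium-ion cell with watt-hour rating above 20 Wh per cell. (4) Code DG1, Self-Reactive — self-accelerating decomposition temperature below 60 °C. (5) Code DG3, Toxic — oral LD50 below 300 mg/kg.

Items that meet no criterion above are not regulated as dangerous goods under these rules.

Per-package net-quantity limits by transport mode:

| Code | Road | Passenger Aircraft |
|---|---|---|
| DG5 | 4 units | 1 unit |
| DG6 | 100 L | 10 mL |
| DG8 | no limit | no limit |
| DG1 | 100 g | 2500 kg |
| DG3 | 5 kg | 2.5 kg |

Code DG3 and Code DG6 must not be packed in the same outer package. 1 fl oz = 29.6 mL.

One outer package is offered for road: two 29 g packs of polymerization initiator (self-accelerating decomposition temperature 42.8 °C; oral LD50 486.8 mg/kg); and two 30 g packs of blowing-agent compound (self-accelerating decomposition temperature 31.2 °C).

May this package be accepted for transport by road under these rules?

No

Self-accelerating decomposition temperature 42.8 °C meets the Code DG1 criterion (Self-Reactive), so the polymerization initiator is Code DG1.
With self-accelerating decomposition temperature 31.2 °C (< 60 °C), the blowing-agent compound falls in Code DG1.
Code DG1 net quantity: (two 29 g packs = 58 g) + (two 30 g packs = 60 g) = 118 g.
118 g > 100 g (road limit, Code DG1) — over the limit.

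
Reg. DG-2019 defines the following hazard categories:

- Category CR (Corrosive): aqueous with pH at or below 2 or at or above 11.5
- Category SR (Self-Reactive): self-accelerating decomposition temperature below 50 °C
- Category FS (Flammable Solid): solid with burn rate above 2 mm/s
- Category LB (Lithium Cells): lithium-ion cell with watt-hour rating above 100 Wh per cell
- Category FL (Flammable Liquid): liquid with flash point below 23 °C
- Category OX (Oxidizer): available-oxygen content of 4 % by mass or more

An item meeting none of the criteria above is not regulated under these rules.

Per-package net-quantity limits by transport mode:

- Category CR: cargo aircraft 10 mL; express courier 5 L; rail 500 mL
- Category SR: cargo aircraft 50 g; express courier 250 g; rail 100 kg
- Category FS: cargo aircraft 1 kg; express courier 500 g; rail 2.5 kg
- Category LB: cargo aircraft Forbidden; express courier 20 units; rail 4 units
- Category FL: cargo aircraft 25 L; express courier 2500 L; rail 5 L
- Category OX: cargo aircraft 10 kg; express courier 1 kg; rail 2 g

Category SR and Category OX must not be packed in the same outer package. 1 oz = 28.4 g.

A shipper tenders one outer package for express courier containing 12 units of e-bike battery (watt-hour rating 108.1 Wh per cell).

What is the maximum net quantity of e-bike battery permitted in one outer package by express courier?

Watt-hour rating 108.1 Wh per cell meets the Category LB criterion (Lithium Cells), so the e-bike battery is Category LB.
The express courier limit for Category LB is 20 units.

20 units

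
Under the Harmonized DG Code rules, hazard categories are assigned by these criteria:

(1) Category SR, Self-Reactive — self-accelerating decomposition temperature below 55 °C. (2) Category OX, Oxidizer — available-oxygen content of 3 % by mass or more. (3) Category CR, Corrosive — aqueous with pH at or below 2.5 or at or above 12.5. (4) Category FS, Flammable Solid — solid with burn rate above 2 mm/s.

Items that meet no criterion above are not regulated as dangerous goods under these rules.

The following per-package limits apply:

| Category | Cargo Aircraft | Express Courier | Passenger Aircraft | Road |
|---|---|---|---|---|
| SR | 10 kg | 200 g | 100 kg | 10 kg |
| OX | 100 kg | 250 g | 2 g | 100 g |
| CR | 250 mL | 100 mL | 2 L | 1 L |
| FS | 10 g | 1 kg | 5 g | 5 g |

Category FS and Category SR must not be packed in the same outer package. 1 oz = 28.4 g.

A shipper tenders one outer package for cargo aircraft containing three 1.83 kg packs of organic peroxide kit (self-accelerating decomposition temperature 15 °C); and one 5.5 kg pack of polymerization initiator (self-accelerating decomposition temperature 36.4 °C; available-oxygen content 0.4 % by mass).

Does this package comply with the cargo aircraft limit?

No

Organic peroxide kit: self-accelerating decomposition temperature 15 °C < 55 °C → Category SR (Self-Reactive).
With self-accelerating decomposition temperature 36.4 °C (< 55 °C), the polymerization initiator falls in Category SR.
Total Category SR: (three 1.83 kg packs = 5.49 kg) + 5.5 kg = 10.99 kg.
That exceeds the Category SR cargo aircraft limit of 10 kg.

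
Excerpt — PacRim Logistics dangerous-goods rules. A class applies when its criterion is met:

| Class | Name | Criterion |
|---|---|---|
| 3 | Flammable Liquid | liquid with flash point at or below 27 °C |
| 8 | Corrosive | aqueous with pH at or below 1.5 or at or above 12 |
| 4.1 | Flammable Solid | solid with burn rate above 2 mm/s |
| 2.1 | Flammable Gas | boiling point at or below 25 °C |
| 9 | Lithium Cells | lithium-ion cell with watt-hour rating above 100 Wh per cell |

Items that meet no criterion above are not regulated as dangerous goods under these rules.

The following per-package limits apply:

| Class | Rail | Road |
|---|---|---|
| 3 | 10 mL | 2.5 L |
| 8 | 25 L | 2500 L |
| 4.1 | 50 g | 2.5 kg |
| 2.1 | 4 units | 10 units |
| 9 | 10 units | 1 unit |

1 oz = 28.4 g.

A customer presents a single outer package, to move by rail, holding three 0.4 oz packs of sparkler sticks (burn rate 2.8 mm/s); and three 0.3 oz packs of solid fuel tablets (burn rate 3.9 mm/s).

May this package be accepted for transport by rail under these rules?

Burn rate 2.8 mm/s meets the Class 4.1 criterion (Flammable Solid), so the sparkler sticks are Class 4.1.
Solid fuel tablets: burn rate 3.9 mm/s > 2 mm/s → Class 4.1 (Flammable Solid).
Class 4.1 net quantity: (three 0.4 oz packs = 34.08 g) + (three 0.3 oz packs = 25.56 g) = 59.64 g.
59.64 g > 50 g (rail limit, Class 4.1) — over the limit.

No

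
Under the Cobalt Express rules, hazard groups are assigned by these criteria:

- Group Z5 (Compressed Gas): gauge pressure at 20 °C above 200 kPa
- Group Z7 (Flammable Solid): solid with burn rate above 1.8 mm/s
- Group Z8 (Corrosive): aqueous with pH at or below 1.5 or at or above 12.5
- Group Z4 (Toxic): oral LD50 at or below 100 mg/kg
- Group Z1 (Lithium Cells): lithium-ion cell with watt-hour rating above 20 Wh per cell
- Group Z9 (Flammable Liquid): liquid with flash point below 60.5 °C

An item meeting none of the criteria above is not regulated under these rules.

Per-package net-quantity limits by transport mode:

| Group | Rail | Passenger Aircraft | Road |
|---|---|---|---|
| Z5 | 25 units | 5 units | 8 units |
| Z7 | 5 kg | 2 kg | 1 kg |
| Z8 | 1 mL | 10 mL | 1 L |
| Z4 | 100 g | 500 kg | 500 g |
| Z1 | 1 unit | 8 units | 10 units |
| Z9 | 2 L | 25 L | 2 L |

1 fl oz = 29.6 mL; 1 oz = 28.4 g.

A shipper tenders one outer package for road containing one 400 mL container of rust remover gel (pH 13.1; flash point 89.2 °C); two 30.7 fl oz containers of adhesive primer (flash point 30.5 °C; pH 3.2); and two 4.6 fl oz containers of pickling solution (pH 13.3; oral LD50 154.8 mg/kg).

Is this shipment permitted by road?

Rust remover gel: pH 13.1 ≥ 12.5 → Group Z8 (Corrosive).
Flash point 30.5 °C meets the Group Z9 criterion (Flammable Liquid), so the adhesive primer is Group Z9.
The pickling solution has pH 13.3, which is ≥ 12.5, so it is Group Z8 (Corrosive).
Group Z8 net quantity: 400 mL + (two 4.6 fl oz containers = 272.32 mL) = 672.32 mL.
672.32 mL is within the road limit of 1 L for Group Z8.
Group Z9 quantity: two 30.7 fl oz containers = 1817.44 mL.
That is within the Group Z9 road limit of 2 L.
Every hazard group is within its road limit and no segregation rule is violated.

Yes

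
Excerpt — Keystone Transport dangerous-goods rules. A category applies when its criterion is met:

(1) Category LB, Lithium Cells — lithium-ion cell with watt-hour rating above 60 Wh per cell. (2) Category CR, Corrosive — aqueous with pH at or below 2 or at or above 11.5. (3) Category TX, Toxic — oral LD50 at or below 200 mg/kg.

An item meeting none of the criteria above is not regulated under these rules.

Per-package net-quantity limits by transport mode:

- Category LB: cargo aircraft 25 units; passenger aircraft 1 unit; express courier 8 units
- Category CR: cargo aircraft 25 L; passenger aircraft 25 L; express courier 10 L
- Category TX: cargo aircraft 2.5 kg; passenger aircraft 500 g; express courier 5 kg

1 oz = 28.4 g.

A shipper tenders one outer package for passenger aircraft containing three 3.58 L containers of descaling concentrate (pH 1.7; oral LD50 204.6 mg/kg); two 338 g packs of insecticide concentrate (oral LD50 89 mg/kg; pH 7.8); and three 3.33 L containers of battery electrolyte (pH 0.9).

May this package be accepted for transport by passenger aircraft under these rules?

Descaling concentrate: pH 1.7 ≤ 2 → Category CR (Corrosive).
The insecticide concentrate has oral LD50 89 mg/kg, which is ≤ 200 mg/kg, so it is Category TX (Toxic).
Battery electrolyte: pH 0.9 ≤ 2 → Category CR (Corrosive).
Total Category CR: (three 3.58 L containers = 10.74 L) + (three 3.33 L containers = 9.99 L) = 20.73 L.
That is within the Category CR passenger aircraft limit of 25 L.
Category TX quantity: two 338 g packs = 676 g.
That exceeds the Category TX passenger aircraft limit of 500 g.

No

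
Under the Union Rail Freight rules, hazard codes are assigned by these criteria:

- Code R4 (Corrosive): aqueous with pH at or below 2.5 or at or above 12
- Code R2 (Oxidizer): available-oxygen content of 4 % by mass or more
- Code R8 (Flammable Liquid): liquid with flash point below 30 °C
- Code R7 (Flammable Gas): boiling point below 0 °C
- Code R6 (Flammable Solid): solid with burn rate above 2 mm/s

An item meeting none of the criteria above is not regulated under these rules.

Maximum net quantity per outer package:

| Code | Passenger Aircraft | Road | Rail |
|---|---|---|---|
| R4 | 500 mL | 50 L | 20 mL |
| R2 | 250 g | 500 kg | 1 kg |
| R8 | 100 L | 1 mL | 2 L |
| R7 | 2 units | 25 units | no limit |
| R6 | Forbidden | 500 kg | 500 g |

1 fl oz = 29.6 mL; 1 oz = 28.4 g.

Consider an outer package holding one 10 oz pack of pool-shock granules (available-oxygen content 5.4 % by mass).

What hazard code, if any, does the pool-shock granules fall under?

With available-oxygen content 5.4 % by mass (≥ 4 % by mass), the pool-shock granules fall in Code R2.

Code R2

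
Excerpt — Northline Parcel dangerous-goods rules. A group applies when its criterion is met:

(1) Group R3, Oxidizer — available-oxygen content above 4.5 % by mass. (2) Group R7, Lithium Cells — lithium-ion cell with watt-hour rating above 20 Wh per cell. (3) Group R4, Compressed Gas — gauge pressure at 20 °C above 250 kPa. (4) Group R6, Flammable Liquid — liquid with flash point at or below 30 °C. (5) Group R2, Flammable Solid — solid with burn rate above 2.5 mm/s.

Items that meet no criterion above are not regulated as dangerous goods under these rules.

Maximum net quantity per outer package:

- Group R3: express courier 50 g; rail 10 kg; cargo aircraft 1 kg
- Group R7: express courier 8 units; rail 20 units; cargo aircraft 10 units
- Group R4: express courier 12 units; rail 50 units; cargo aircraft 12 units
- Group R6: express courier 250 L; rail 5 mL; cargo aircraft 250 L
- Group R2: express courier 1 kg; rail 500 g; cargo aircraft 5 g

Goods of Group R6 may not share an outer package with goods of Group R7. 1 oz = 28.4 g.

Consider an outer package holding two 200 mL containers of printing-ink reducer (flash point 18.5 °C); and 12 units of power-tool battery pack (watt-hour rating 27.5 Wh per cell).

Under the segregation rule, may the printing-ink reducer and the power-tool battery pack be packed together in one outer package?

No

With flash point 18.5 °C (≤ 30 °C), the printing-ink reducer falls in Group R6.
Power-tool battery pack: watt-hour rating 27.5 Wh per cell > 20 Wh per cell → Group R7 (Lithium Cells).
Group R6 and Group R7 may not share an outer package.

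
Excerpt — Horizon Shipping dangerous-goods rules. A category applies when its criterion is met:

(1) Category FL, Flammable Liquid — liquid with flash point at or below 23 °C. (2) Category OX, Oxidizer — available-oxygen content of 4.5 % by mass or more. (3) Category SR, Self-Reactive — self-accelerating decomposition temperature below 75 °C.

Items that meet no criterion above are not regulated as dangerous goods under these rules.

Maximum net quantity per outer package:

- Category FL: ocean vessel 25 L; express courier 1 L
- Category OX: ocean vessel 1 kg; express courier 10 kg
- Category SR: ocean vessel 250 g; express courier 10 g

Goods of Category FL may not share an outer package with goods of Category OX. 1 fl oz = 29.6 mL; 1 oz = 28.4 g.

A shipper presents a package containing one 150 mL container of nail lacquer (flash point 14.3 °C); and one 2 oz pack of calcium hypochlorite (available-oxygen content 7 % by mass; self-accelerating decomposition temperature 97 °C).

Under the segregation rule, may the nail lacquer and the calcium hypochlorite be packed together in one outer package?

With flash point 14.3 °C (≤ 23 °C), the nail lacquer falls in Category FL.
Available-oxygen content 7 % by mass meets the Category OX criterion (Oxidizer), so the calcium hypochlorite is Category OX.
Category FL and Category OX may not share an outer package.

No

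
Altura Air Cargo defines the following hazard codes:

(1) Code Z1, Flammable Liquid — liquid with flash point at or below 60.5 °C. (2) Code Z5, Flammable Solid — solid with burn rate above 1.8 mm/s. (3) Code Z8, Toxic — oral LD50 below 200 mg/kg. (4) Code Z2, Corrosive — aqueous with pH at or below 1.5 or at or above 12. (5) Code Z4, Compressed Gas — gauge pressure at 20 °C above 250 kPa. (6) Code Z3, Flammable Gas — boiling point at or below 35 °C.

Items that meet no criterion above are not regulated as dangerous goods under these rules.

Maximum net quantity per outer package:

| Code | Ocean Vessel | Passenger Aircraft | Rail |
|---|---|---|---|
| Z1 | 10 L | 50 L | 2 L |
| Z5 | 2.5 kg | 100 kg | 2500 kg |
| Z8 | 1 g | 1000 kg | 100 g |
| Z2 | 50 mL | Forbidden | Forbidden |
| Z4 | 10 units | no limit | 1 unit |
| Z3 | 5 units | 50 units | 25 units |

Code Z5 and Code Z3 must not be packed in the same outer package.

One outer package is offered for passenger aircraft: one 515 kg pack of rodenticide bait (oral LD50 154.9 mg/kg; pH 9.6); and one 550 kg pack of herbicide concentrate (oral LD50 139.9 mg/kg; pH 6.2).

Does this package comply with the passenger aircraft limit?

No

With oral LD50 154.9 mg/kg (< 200 mg/kg), the rodenticide bait falls in Code Z8.
Herbicide concentrate: oral LD50 139.9 mg/kg < 200 mg/kg → Code Z8 (Toxic).
Total Code Z8: 515 kg + 550 kg = 1065 kg.
That exceeds the Code Z8 passenger aircraft limit of 1000 kg.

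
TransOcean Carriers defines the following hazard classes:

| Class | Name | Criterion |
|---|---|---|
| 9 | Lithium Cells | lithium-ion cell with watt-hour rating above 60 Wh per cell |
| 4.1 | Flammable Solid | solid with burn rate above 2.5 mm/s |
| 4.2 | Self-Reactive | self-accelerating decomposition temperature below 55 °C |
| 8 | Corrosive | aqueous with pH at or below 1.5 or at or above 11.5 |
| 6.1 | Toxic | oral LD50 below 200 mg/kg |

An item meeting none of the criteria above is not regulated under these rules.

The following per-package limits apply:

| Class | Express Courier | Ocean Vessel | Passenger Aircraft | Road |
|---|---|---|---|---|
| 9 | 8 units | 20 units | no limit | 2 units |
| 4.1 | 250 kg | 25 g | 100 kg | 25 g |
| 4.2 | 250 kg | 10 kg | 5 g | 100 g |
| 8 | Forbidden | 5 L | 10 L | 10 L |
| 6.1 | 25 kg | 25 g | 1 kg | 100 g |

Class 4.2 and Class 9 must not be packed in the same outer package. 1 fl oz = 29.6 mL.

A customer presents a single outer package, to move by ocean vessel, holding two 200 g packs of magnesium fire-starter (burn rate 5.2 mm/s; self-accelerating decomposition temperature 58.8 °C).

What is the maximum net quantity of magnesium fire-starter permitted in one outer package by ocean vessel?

The magnesium fire-starter has burn rate 5.2 mm/s, which is > 2.5 mm/s, so it is Class 4.1 (Flammable Solid).
The ocean vessel limit for Class 4.1 is 25 g.

25 g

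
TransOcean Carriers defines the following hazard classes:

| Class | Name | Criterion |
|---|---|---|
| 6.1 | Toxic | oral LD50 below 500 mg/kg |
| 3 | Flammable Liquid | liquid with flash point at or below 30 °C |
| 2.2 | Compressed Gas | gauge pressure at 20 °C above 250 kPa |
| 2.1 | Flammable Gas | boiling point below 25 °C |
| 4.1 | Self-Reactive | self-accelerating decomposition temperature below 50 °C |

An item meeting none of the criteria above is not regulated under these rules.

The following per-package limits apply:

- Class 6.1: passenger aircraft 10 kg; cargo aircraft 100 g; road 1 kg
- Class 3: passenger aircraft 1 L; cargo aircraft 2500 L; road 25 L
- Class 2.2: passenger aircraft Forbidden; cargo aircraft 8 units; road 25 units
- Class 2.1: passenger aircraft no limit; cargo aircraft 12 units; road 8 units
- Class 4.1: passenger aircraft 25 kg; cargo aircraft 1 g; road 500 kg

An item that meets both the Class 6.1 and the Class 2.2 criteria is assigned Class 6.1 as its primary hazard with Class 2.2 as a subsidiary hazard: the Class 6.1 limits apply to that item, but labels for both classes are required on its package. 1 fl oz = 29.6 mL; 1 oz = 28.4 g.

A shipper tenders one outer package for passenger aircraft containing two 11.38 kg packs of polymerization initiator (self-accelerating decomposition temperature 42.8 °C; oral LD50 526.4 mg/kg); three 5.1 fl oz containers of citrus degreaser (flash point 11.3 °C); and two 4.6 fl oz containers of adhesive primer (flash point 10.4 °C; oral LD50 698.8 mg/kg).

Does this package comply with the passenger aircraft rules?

Self-accelerating decomposition temperature 42.8 °C meets the Class 4.1 criterion (Self-Reactive), so the polymerization initiator is Class 4.1.
With flash point 11.3 °C (≤ 30 °C), the citrus degreaser falls in Class 3.
Adhesive primer: flash point 10.4 °C ≤ 30 °C → Class 3 (Flammable Liquid).
Total Class 3: (three 5.1 fl oz containers = 452.88 mL) + (two 4.6 fl oz containers = 272.32 mL) = 725.2 mL.
725.2 mL is within the passenger aircraft limit of 1 L for Class 3.
Class 4.1 quantity: two 11.38 kg packs = 22.76 kg.
22.76 kg ≤ 25 kg (passenger aircraft limit, Class 4.1) — within limit.
Every hazard class is within its passenger aircraft limit and no segregation rule is violated.

Yes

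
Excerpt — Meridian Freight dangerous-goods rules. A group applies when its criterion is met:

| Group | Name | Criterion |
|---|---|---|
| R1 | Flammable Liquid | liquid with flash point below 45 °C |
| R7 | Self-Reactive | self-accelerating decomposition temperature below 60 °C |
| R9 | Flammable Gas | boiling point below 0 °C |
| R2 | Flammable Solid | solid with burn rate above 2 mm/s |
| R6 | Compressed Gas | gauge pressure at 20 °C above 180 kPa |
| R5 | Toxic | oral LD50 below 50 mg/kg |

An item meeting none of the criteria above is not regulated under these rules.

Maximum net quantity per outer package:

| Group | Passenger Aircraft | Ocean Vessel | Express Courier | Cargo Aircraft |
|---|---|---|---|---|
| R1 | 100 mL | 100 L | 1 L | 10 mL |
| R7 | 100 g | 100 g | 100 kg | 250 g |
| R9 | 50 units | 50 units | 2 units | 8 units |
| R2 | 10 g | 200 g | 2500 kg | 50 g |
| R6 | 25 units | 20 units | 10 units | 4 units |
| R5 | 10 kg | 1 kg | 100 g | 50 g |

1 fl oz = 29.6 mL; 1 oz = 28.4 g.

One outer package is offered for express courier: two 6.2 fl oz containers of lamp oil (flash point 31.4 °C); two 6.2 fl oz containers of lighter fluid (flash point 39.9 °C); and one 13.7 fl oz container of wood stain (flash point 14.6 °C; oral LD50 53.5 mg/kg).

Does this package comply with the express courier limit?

No

The lamp oil has flash point 31.4 °C, which is < 45 °C, so it is Group R1 (Flammable Liquid).
The lighter fluid has flash point 39.9 °C, which is < 45 °C, so it is Group R1 (Flammable Liquid).
Flash point 14.6 °C meets the Group R1 criterion (Flammable Liquid), so the wood stain is Group R1.
Total Group R1: (two 6.2 fl oz containers = 367.04 mL) + (two 6.2 fl oz containers = 367.04 mL) + (one 13.7 fl oz container = 405.52 mL) = 1139.6 mL.
1139.6 mL > 1 L (express courier limit, Group R1) — over the limit.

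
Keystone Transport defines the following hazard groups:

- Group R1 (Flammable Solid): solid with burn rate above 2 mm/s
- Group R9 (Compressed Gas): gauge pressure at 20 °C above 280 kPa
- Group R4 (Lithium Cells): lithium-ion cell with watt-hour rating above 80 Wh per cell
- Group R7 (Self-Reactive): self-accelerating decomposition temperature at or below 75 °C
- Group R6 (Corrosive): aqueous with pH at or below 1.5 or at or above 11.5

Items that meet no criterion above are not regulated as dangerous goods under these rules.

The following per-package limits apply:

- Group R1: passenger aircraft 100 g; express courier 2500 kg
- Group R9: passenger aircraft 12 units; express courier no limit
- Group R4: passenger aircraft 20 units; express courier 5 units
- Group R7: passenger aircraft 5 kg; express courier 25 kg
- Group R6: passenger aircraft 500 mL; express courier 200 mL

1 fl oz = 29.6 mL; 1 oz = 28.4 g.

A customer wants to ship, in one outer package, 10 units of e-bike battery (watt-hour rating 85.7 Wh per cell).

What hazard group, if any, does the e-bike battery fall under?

Group R4

The e-bike battery has watt-hour rating 85.7 Wh per cell, which is > 80 Wh per cell, so it is Group R4 (Lithium Cells).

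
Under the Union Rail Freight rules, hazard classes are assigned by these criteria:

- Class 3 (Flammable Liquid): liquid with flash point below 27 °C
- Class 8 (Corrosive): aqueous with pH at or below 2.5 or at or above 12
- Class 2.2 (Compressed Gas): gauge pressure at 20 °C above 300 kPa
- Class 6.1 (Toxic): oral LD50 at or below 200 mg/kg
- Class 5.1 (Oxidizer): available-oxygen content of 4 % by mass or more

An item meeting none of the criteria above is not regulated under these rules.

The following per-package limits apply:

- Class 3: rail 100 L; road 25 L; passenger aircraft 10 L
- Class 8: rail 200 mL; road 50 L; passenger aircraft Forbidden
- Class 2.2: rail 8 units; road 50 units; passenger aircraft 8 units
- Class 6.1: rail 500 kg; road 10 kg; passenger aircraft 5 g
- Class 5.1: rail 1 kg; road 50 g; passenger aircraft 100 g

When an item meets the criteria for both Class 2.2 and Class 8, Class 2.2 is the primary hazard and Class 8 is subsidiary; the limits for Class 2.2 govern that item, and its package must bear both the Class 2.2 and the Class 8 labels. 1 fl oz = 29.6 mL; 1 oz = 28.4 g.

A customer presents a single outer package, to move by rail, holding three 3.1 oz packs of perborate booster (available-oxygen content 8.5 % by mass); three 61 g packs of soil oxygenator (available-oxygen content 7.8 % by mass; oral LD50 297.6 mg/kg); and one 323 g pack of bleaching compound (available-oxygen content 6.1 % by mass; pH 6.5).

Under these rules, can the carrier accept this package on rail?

Yes

The perborate booster has available-oxygen content 8.5 % by mass, which is ≥ 4 % by mass, so it is Class 5.1 (Oxidizer).
Soil oxygenator: available-oxygen content 7.8 % by mass ≥ 4 % by mass → Class 5.1 (Oxidizer).
Bleaching compound: available-oxygen content 6.1 % by mass ≥ 4 % by mass → Class 5.1 (Oxidizer).
Class 5.1 net quantity: (three 3.1 oz packs = 264.12 g) + (three 61 g packs = 183 g) + 323 g = 770.12 g.
770.12 g is within the rail limit of 1 kg for Class 5.1.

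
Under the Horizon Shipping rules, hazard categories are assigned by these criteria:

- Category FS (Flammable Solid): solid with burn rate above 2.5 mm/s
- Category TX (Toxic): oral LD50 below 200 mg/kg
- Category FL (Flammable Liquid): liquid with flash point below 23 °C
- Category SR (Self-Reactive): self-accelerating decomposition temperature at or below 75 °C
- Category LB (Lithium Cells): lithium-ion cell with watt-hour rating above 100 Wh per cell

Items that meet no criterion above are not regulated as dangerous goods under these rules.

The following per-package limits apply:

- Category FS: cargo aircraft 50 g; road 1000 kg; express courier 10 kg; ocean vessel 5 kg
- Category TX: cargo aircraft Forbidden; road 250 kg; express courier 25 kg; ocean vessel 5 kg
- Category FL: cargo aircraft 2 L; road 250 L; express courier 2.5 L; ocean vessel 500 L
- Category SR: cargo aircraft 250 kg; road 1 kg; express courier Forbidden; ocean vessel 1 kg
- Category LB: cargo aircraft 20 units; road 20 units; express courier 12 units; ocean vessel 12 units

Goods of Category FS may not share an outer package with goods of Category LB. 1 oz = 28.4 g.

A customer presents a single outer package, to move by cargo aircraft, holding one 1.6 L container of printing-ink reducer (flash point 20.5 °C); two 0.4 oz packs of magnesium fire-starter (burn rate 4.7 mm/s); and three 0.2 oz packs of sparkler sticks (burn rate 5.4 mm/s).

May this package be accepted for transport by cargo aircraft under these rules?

Flash point 20.5 °C meets the Category FL criterion (Flammable Liquid), so the printing-ink reducer is Category FL.
With burn rate 4.7 mm/s (> 2.5 mm/s), the magnesium fire-starter falls in Category FS.
Sparkler sticks: burn rate 5.4 mm/s > 2.5 mm/s → Category FS (Flammable Solid).
Category FL quantity: 1.6 L.
That is within the Category FL cargo aircraft limit of 2 L.
Category FS net quantity: (two 0.4 oz packs = 22.72 g) + (three 0.2 oz packs = 17.04 g) = 39.76 g.
39.76 g ≤ 50 g (cargo aircraft limit, Category FS) — within limit.
The segregation rule (Category FS with Category LB) does not apply to Category FL with Category FS.
Every hazard category is within its cargo aircraft limit and no segregation rule is violated.

Yes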